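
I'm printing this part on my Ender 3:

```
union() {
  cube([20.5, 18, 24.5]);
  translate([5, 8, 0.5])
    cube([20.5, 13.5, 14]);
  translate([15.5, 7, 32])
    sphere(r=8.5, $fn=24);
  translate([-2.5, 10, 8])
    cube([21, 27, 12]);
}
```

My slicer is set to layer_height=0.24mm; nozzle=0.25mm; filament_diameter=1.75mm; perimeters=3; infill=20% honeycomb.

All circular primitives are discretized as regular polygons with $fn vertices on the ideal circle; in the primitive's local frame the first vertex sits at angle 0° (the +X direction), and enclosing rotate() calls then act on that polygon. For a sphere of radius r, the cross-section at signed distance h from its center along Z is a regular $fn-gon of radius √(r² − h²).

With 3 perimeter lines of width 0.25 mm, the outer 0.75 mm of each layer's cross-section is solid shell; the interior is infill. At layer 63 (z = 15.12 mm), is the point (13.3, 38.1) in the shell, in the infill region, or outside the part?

At z = 15.12 mm: the cube is present — its section is the full 20.5×18 rectangle; the cube at (5, 8) is not intersected at this z (z outside [0.5, 14.5]); the sphere at (15.5, 7) is not intersected at this z (|z−center|=16.880 > r=8.5); the cube at (-2.5, 10) is present — its section is the full 21×27 rectangle; Merging all regions: the regions partially overlap (shared area 148.00 mm²), so overlapping operands fuse into one piece — 1 connected region. Overall, the cross-section is a single solid region. The nearest boundary edge runs (-2.50, 37.00)→(18.50, 37.00); distance from the point to it = 1.10 mm. The point is not inside any of the regions above, so it lies outside the cross-section (1.10 mm from the nearest boundary).

outside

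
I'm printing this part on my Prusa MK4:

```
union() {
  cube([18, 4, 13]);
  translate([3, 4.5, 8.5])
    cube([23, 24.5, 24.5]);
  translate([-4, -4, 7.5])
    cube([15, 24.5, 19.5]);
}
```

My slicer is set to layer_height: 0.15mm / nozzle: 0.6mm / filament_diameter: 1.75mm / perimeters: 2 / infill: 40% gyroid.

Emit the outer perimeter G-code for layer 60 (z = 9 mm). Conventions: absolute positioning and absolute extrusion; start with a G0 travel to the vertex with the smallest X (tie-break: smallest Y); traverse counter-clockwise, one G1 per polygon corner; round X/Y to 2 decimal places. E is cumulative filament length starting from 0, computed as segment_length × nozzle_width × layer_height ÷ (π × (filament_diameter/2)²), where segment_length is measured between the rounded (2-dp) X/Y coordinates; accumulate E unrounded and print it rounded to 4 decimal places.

G0 X-4.00 Y-4.00 Z9.00
G1 X11.00 Y-4.00 E0.5613
G1 X11.00 Y0.00 E0.7109
G1 X18.00 Y0.00 E0.9729
G1 X18.00 Y4.00 E1.1225
G1 X11.00 Y4.00 E1.3845
G1 X11.00 Y4.50 E1.4032
G1 X26.00 Y4.50 E1.9644
G1 X26.00 Y29.00 E2.8812
G1 X3.00 Y29.00 E3.7418
G1 X3.00 Y20.50 E4.0598
G1 X-4.00 Y20.50 E4.3217
G1 X-4.00 Y-4.00 E5.2385

At z = 9 mm: the cube (footprint 18×4) is included at this height; the 23×24.5 cube at (3, 4.5) contributes its full rectangle; the cube at (-4, -4) is present — its section is the full 15×24.5 rectangle; Combining (union): the regions partially overlap (shared area 172.00 mm²), so overlapping operands fuse into one piece — 1 connected region. The outline is a single polygon with 12 vertices. Extrusion per mm of travel: 0.6 × 0.15 / (π × 0.875²) = 0.037418. Accumulating E over each segment gives final E = 5.2385.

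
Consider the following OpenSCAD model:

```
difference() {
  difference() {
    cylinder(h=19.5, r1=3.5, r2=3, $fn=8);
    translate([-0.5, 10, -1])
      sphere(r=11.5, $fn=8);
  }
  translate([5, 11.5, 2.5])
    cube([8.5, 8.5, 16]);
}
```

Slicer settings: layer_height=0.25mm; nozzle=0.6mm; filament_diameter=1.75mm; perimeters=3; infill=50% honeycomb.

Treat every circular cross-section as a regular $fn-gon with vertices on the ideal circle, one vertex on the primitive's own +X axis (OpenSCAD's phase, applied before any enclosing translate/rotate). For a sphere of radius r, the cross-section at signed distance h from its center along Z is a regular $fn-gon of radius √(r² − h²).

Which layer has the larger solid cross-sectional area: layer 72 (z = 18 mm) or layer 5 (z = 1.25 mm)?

Layer 72 (z = 18): the cone contributes a regular 8-gon of circumradius 3.038 (interpolated between r1=3.5 and r2=3 at t=0.923) (area = (8/2)·3.038²·sin(360°/8) = 26.11 mm²); the sphere at (-0.5, 10) is absent (|z−center|=19.000 > r=11.5); Taking the first minus the rest: none of the subtracted shapes is present at this height, so the cone is unchanged — area = 26.11 mm²; the 8.5×8.5 cube at (5, 11.5) contributes its full rectangle (area 72.25 mm²); Subtracting the remaining from the first: starting from that combined region (26.11 mm²), the 8.5×8.5 cube at (5, 11.5) misses the remaining region (no effect) — area = 26.11 mm². So its area = 26.11 mm². Layer 5 (z = 1.25): the cone: at t=0.064 of its height the radius interpolates to r₁+(r₂−r₁)t = 3.468, giving a regular 8-gon of that circumradius (area = (8/2)·3.468²·sin(360°/8) = 34.02 mm²); the r=11.5 sphere at (-0.5, 10) contributes a regular 8-gon of circumradius √(11.5²−2.25²) = 11.278 (area = (8/2)·11.278²·sin(360°/8) = 359.74 mm²); After the difference (first − rest): starting from the cone (34.02 mm²), the r=11.5 sphere at (-0.5, 10) partially overlaps it — only the 20.81 mm² overlap (of its 359.74 mm²) is removed, clipping the outline — area = 13.21 mm²; the cube at (5, 11.5) is not intersected at this z (z outside [2.5, 18.5]); Subtracting the remaining from the first: none of the subtracted shapes is present at this height, so the result so far is unchanged — area = 13.21 mm². So its area = 13.21 mm². Layer 72 is larger (26.11 vs 13.21 mm²).

layer 72 (z = 18 mm)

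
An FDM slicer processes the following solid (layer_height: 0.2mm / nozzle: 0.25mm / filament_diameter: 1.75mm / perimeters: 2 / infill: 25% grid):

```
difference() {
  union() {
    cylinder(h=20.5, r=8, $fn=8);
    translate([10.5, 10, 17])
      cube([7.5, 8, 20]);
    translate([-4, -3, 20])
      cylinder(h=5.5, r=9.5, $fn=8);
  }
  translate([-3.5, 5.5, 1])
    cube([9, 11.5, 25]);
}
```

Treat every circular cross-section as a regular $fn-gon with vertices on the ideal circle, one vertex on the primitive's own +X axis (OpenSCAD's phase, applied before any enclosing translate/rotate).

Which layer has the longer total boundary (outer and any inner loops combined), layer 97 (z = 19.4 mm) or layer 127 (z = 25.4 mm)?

layer 127 (z = 25.4 mm)

Layer 97 (z = 19.4): the r=8 cylinder contributes a regular 8-gon of circumradius 8 (perimeter = 2·8·8.000·sin(180°/8) = 48.98 mm); the cube at (10.5, 10) (footprint 7.5×8) is included at this height (perimeter 31.00 mm); the cylinder at (-4, -3) is not intersected at this z (z outside [20, 25.5]); Merging all regions: the 2 present regions are separate (no shared area or edge), so areas and boundary lengths simply add and each stays a separate island — boundary = 79.98 mm; the cube at (-3.5, 5.5) is present — its section is the full 9×11.5 rectangle (perimeter 41.00 mm); Taking the first minus the rest: starting from that combined region, the 9×11.5 cube at (-3.5, 5.5) partially overlaps it — only the 13.70 mm² overlap (of its 103.50 mm²) is removed, clipping the outline — boundary = 80.51 mm. So its perimeter = 80.51 mm. Layer 127 (z = 25.4): the cylinder does not reach this height (z outside [0, 20.5]); the 7.5×8 cube at (10.5, 10) contributes its full rectangle (perimeter 31.00 mm); the cylinder at (-4, -3): section is a regular 8-gon, circumradius r=9.5 (perimeter = 2·8·9.500·sin(180°/8) = 58.17 mm); Taking the union: the 2 present regions are separate (no shared area or edge), so areas and boundary lengths simply add and each stays a separate island — boundary = 89.17 mm; the 9×11.5 cube at (-3.5, 5.5) contributes its full rectangle (perimeter 41.00 mm); Taking the first minus the rest: starting from that combined region, the 9×11.5 cube at (-3.5, 5.5) partially overlaps it — only the 0.76 mm² overlap (of its 103.50 mm²) is removed, clipping the outline — boundary = 89.80 mm. So its perimeter = 89.80 mm. Layer 127 is larger (89.80 vs 80.51 mm).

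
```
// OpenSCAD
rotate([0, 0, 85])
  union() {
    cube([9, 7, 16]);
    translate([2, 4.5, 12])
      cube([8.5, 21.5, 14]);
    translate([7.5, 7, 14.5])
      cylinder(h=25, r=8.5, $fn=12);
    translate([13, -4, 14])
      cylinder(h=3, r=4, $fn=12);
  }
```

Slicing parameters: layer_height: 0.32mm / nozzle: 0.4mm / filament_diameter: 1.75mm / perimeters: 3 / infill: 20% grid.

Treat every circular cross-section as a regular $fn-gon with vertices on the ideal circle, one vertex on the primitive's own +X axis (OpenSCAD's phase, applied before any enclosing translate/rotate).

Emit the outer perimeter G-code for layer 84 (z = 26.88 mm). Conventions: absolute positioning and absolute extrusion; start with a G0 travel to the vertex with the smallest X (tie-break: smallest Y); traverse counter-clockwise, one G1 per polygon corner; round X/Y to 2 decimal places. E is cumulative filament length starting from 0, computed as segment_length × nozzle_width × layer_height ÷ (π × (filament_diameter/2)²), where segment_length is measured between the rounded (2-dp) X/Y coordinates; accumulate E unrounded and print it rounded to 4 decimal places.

At z = 26.88 mm: the cube is absent (z outside [0, 16]); the cube at (2, 4.5) is not intersected at this z (z outside [12, 26]); the r=8.5 cylinder at (7.5, 7) contributes a regular 12-gon of circumradius 8.5; the cylinder at (13, -4) is not intersected at this z (z outside [14, 17]); Combining (union): only the r=8.5 cylinder at (7.5, 7) is present, so the union is just that shape — 1 connected region; (rotated 85° about Z; rotation is an isometry so areas/perimeters/island counts are preserved). The outline is a single polygon with 12 vertices. Extrusion per mm of travel: 0.4 × 0.32 / (π × 0.875²) = 0.053216. Accumulating E over each segment gives final E = 2.8097.

G0 X-14.79 Y8.82 Z26.88
G1 X-14.02 Y4.49 E0.2340
G1 X-11.20 Y1.12 E0.4679
G1 X-7.06 Y-0.39 E0.7024
G1 X-2.73 Y0.38 E0.9364
G1 X0.64 Y3.21 E1.1706
G1 X2.15 Y7.34 E1.4046
G1 X1.38 Y11.67 E1.6387
G1 X-1.44 Y15.04 E1.8725
G1 X-5.58 Y16.55 E2.1070
G1 X-9.91 Y15.79 E2.3410
G1 X-13.28 Y12.96 E2.5752
G1 X-14.79 Y8.82 E2.8097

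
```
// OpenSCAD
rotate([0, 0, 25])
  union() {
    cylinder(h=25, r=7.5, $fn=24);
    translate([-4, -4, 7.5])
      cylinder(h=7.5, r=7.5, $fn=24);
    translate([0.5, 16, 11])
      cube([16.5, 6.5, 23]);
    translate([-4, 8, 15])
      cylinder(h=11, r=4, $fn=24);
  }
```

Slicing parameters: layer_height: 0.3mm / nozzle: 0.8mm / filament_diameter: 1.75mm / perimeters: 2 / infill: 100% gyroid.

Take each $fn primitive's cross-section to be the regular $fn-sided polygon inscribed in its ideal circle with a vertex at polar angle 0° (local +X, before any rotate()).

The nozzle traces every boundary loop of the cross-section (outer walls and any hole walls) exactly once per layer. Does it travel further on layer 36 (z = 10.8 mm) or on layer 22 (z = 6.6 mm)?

Layer 36 (z = 10.8): the r=7.5 cylinder contributes a regular 24-gon of circumradius 7.5 (perimeter = 2·24·7.500·sin(180°/24) = 46.99 mm); the cylinder at (-4, -4): section is a regular 24-gon, circumradius r=7.5 (perimeter = 2·24·7.500·sin(180°/24) = 46.99 mm); the cube at (0.5, 16) does not reach this height (z outside [11, 34]); the cylinder at (-4, 8) is not intersected at this z (z outside [15, 26]); Merging all regions: the regions partially overlap (shared area 92.40 mm²), so the edge portions inside another operand are dropped and the merged outline is re-measured after clipping — boundary = 58.66 mm; (whole slice rotated 25° about Z — lengths, areas and connectivity unchanged). So its perimeter = 58.66 mm. Layer 22 (z = 6.6): the cylinder: section is a regular 24-gon, circumradius r=7.5 (perimeter = 2·24·7.500·sin(180°/24) = 46.99 mm); the cylinder at (-4, -4) does not reach this height (z outside [7.5, 15]); the cube at (0.5, 16) is not intersected at this z (z outside [11, 34]); the cylinder at (-4, 8) is not intersected at this z (z outside [15, 26]); Taking the union: only the r=7.5 cylinder is present, so the union is just that shape — boundary = 46.99 mm; (whole slice rotated 25° about Z — lengths, areas and connectivity unchanged). So its perimeter = 46.99 mm. Layer 36 is larger (58.66 vs 46.99 mm).

layer 36 (z = 10.8 mm)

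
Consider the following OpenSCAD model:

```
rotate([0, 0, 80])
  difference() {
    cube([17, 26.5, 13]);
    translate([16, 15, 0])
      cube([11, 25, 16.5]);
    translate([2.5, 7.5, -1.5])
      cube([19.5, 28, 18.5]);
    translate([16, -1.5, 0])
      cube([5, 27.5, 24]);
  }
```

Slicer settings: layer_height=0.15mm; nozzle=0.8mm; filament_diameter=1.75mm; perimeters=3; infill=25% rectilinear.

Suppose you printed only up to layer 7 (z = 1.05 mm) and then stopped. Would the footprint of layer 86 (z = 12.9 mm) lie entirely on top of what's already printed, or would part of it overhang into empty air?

Compare the two slices. At z = 1.05: the cube is present — its section is the full 17×26.5 rectangle (area 450.50 mm²); the cube at (16, 15) (footprint 11×25) is included at this height (area 275.00 mm²); the cube at (2.5, 7.5) is present — its section is the full 19.5×28 rectangle (area 546.00 mm²); the 5×27.5 cube at (16, -1.5) contributes its full rectangle (area 137.50 mm²); After the difference (first − rest): starting from the 17×26.5 cube (450.50 mm²), the 11×25 cube at (16, 15) partially overlaps it — only the 11.50 mm² overlap (of its 275.00 mm²) is removed, clipping the outline; the 19.5×28 cube at (2.5, 7.5) partially overlaps it — only the 264.00 mm² overlap (of its 546.00 mm²) is removed, clipping the outline; the 5×27.5 cube at (16, -1.5) partially overlaps it — only the 7.50 mm² overlap (of its 137.50 mm²) is removed, clipping the outline — area = 167.50 mm²; (rotated 80° about Z; rotation is an isometry so areas/perimeters/island counts are preserved). At z = 12.9: the cube (footprint 17×26.5) is included at this height (area 450.50 mm²); the cube at (16, 15) is present — its section is the full 11×25 rectangle (area 275.00 mm²); the cube at (2.5, 7.5) (footprint 19.5×28) is included at this height (area 546.00 mm²); the 5×27.5 cube at (16, -1.5) contributes its full rectangle (area 137.50 mm²); Taking the first minus the rest: starting from the 17×26.5 cube (450.50 mm²), the 11×25 cube at (16, 15) partially overlaps it — only the 11.50 mm² overlap (of its 275.00 mm²) is removed, clipping the outline; the 19.5×28 cube at (2.5, 7.5) partially overlaps it — only the 264.00 mm² overlap (of its 546.00 mm²) is removed, clipping the outline; the 5×27.5 cube at (16, -1.5) partially overlaps it — only the 7.50 mm² overlap (of its 137.50 mm²) is removed, clipping the outline — area = 167.50 mm²; (rotated 80° about Z; rotation is an isometry so areas/perimeters/island counts are preserved). Checking containment: the cross-section at z = 12.9 is a subset of the cross-section at z = 1.05.

entirely on top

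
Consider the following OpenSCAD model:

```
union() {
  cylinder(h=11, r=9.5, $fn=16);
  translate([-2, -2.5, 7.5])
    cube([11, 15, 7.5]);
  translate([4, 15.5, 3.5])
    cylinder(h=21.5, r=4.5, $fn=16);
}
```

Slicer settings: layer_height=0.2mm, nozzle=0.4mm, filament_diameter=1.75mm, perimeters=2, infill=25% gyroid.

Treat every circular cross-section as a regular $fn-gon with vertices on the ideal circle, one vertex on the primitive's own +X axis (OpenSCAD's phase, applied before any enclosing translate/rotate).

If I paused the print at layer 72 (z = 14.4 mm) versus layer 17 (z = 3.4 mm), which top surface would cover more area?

Layer 72 (z = 14.4): the cylinder does not reach this height (z outside [0, 11]); the cube at (-2, -2.5) is present — its section is the full 11×15 rectangle (area 165.00 mm²); the r=4.5 cylinder at (4, 15.5) gives a regular 16-gon of circumradius 4.5 (constant along its height) (area = (16/2)·4.500²·sin(360°/16) = 61.99 mm²); Combining (union): the regions partially overlap — summed areas 226.99 mm² minus the doubly-counted overlap 6.55 mm² gives 220.44 mm² — area = 220.44 mm². So its area = 220.44 mm². Layer 17 (z = 3.4): the r=9.5 cylinder contributes a regular 16-gon of circumradius 9.5 (area = (16/2)·9.500²·sin(360°/16) = 276.30 mm²); the cube at (-2, -2.5) is absent (z outside [7.5, 15]); the cylinder at (4, 15.5) does not reach this height (z outside [3.5, 25]); Combining (union): only the r=9.5 cylinder is present, so the union is just that shape — area = 276.30 mm². So its area = 276.30 mm². Layer 17 is larger (276.30 vs 220.44 mm²).

layer 17 (z = 3.4 mm)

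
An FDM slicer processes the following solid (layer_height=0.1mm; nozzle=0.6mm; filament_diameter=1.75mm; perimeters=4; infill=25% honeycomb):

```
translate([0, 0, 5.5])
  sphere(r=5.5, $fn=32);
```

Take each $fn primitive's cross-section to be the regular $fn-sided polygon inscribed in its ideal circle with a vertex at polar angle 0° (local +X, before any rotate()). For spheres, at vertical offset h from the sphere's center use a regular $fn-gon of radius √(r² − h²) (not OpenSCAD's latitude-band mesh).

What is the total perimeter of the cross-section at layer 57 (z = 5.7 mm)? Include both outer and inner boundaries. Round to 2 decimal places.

At z = 5.7 mm: the r=5.5 sphere contributes a regular 32-gon of circumradius √(5.5²−0.2²) = 5.496 (perimeter = 2·32·5.496·sin(180°/32) = 34.48 mm). Overall, the cross-section is a single solid region. Total boundary length (outer) = 34.48 mm.

34.48 mm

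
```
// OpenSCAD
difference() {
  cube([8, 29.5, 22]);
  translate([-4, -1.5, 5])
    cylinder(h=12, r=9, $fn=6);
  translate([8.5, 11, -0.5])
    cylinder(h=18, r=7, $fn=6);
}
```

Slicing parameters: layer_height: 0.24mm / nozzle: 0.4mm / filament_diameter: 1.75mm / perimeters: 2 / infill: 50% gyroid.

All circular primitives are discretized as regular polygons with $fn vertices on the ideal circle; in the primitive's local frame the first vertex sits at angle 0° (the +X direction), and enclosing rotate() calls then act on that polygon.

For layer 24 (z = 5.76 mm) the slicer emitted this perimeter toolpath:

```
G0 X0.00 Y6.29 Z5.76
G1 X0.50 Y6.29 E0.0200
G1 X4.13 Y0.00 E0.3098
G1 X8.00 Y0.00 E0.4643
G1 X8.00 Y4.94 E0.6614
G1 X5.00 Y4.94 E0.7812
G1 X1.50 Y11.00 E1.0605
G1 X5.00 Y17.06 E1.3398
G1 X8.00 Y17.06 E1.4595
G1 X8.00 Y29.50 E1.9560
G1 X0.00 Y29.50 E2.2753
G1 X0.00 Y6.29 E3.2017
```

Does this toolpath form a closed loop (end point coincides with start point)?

Start point (G0): (0.00, 6.29). End point (last G1): the path returns to the start — closed.

yes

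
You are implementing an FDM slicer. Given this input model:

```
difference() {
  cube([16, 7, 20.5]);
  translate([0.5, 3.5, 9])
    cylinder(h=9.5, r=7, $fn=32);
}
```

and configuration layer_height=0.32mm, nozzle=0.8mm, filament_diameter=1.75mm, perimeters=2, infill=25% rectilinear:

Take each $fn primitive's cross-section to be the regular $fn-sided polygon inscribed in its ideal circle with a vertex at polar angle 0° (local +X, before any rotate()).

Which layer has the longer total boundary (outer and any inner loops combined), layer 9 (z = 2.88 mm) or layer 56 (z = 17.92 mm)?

layer 9 (z = 2.88 mm)

Layer 9 (z = 2.88): the 16×7 cube contributes its full rectangle (perimeter 46.00 mm); the cylinder at (0.5, 3.5) does not reach this height (z outside [9, 18.5]); Taking the first minus the rest: none of the subtracted shapes is present at this height, so the 16×7 cube is unchanged — boundary = 46.00 mm. So its perimeter = 46.00 mm. Layer 56 (z = 17.92): the cube is present — its section is the full 16×7 rectangle (perimeter 46.00 mm); the cylinder at (0.5, 3.5): section is a regular 32-gon, circumradius r=7 (perimeter = 2·32·7.000·sin(180°/32) = 43.91 mm); After the difference (first − rest): starting from the 16×7 cube, the r=7 cylinder at (0.5, 3.5) partially overlaps it — only the 50.20 mm² overlap (of its 152.95 mm²) is removed, clipping the outline — boundary = 33.29 mm. So its perimeter = 33.29 mm. Layer 9 is larger (46.00 vs 33.29 mm).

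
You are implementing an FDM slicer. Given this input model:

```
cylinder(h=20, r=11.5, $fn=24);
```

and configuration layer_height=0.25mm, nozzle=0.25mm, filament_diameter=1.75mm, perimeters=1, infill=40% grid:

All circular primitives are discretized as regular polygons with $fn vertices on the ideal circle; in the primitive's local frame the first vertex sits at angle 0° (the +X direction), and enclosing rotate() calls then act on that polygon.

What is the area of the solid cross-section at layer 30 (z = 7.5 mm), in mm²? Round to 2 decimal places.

410.75 mm²

At z = 7.5 mm: the r=11.5 cylinder contributes a regular 24-gon of circumradius 11.5 (area = (24/2)·11.500²·sin(360°/24) = 410.75 mm²). Overall, the cross-section is a single solid region. Net area = 410.75 mm².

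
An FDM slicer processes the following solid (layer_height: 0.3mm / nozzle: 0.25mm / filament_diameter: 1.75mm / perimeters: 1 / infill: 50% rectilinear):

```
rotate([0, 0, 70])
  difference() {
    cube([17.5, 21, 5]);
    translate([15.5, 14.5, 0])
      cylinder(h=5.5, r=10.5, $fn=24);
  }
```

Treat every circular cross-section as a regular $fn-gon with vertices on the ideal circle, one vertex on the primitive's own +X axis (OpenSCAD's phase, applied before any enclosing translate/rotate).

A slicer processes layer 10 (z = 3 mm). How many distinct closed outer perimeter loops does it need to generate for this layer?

At z = 3 mm: the cube (footprint 17.5×21) is included at this height; the r=10.5 cylinder at (15.5, 14.5) gives a regular 24-gon of circumradius 10.5 (constant along its height); Subtracting the remaining from the first: starting from the 17.5×21 cube, the r=10.5 cylinder at (15.5, 14.5) partially overlaps it — only the 182.51 mm² overlap (of its 342.42 mm²) is removed, clipping the outline — 1 connected region; (whole slice rotated 70° about Z — lengths, areas and connectivity unchanged). The result has 1 disconnected region.

1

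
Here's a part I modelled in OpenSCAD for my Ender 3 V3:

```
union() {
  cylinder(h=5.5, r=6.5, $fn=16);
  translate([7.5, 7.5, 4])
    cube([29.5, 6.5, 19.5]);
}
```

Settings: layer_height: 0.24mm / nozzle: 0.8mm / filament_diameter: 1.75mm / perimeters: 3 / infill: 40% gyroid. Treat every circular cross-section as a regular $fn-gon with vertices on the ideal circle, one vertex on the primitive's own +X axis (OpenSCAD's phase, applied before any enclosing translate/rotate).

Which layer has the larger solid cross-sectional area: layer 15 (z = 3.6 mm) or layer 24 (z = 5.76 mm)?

Layer 15 (z = 3.6): the r=6.5 cylinder gives a regular 16-gon of circumradius 6.5 (constant along its height) (area = (16/2)·6.500²·sin(360°/16) = 129.35 mm²); the cube at (7.5, 7.5) is not intersected at this z (z outside [4, 23.5]); Combining (union): only the r=6.5 cylinder is present, so the union is just that shape — area = 129.35 mm². So its area = 129.35 mm². Layer 24 (z = 5.76): the cylinder does not reach this height (z outside [0, 5.5]); the cube at (7.5, 7.5) (footprint 29.5×6.5) is included at this height (area 191.75 mm²); Taking the union: only the 29.5×6.5 cube at (7.5, 7.5) is present, so the union is just that shape — area = 191.75 mm². So its area = 191.75 mm². Layer 24 is larger (191.75 vs 129.35 mm²).

layer 24 (z = 5.76 mm)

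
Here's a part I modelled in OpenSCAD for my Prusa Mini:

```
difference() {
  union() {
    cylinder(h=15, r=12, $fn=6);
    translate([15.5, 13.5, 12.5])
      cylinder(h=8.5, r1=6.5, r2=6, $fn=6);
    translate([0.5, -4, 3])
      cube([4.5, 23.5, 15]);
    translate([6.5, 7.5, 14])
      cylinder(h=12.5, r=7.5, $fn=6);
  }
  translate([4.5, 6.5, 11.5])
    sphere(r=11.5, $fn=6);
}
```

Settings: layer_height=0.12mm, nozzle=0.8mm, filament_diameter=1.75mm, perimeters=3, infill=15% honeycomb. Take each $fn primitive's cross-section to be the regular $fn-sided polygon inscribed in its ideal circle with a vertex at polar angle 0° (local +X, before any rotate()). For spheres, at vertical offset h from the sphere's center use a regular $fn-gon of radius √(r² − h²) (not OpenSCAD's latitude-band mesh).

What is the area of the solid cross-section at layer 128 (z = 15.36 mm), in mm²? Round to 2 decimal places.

At z = 15.36 mm: the cylinder is absent (z outside [0, 15]); the cone at (15.5, 13.5) (r1=6.5→r2=6) has section circumradius 6.332 here — a regular 6-gon (area = (6/2)·6.332²·sin(360°/6) = 104.16 mm²); the cube at (0.5, -4) is present — its section is the full 4.5×23.5 rectangle (area 105.75 mm²); the r=7.5 cylinder at (6.5, 7.5) gives a regular 6-gon of circumradius 7.5 (constant along its height) (area = (6/2)·7.500²·sin(360°/6) = 146.14 mm²); Combining (union): the regions partially overlap — summed areas 356.05 mm² minus the doubly-counted overlap 57.72 mm² gives 298.33 mm² — area = 298.33 mm²; the r=11.5 sphere at (4.5, 6.5) contributes a regular 6-gon of circumradius √(11.5²−3.86²) = 10.833 (area = (6/2)·10.833²·sin(360°/6) = 304.89 mm²); Taking the first minus the rest: starting from that combined region (298.33 mm²), the r=11.5 sphere at (4.5, 6.5) partially overlaps it — only the 186.45 mm² overlap (of its 304.89 mm²) is removed, clipping the outline — area = 111.88 mm². Overall, the cross-section has 3 separate islands. Net area = 111.88 mm².

111.88 mm²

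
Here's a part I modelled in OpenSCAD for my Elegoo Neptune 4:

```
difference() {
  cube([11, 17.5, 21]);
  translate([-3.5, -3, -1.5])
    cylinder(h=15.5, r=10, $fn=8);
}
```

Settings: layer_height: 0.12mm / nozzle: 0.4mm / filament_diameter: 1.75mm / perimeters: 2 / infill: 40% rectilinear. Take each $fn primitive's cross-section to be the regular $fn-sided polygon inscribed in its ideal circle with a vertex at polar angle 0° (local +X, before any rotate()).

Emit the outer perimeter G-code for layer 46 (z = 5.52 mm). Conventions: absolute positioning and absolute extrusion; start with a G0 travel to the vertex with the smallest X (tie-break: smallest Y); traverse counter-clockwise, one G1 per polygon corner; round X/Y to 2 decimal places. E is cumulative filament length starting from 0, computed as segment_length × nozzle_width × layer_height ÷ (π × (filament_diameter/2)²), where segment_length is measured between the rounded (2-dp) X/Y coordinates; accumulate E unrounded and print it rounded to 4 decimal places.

G0 X0.00 Y5.55 Z5.52
G1 X3.57 Y4.07 E0.0771
G1 X5.26 Y0.00 E0.1651
G1 X11.00 Y0.00 E0.2796
G1 X11.00 Y17.50 E0.6288
G1 X0.00 Y17.50 E0.8484
G1 X0.00 Y5.55 E1.0868

At z = 5.52 mm: the cube (footprint 11×17.5) is included at this height; the r=10 cylinder at (-3.5, -3) contributes a regular 8-gon of circumradius 10; Taking the first minus the rest: starting from the 11×17.5 cube, the r=10 cylinder at (-3.5, -3) partially overlaps it — only the 20.61 mm² overlap (of its 282.84 mm²) is removed, clipping the outline — 1 connected region. The outline is a single polygon with 6 vertices. Extrusion per mm of travel: 0.4 × 0.12 / (π × 0.875²) = 0.019956. Accumulating E over each segment gives final E = 1.0868.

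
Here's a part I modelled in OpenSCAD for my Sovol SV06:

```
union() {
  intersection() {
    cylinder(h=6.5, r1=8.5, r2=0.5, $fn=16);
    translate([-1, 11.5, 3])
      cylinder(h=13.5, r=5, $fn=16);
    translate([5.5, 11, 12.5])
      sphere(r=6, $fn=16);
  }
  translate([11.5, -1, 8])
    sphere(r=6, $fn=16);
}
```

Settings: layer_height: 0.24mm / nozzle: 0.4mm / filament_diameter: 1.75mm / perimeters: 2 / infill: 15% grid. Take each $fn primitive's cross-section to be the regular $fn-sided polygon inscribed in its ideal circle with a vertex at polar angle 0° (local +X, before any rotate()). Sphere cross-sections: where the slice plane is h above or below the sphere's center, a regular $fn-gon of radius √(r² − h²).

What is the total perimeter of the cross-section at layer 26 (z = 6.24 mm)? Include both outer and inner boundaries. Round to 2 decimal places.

35.81 mm

At z = 6.24 mm: the cone (r1=8.5→r2=0.5) has section circumradius 0.820 here — a regular 16-gon (perimeter = 2·16·0.820·sin(180°/16) = 5.12 mm); the r=5 cylinder at (-1, 11.5) gives a regular 16-gon of circumradius 5 (constant along its height) (perimeter = 2·16·5.000·sin(180°/16) = 31.21 mm); the sphere at (5.5, 11) is absent (|z−center|=6.260 > r=6); Keeping only the common overlap: at least one operand is absent at this height, so nothing remains; the sphere at (11.5, -1): section is a regular 16-gon, circumradius = √(r²−h²) = √(6²−1.76²) = 5.736 (perimeter = 2·16·5.736·sin(180°/16) = 35.81 mm); Combining (union): only the r=6 sphere at (11.5, -1) is present, so the union is just that shape — boundary = 35.81 mm. Overall, the cross-section is a single solid region. Total boundary length (outer) = 35.81 mm.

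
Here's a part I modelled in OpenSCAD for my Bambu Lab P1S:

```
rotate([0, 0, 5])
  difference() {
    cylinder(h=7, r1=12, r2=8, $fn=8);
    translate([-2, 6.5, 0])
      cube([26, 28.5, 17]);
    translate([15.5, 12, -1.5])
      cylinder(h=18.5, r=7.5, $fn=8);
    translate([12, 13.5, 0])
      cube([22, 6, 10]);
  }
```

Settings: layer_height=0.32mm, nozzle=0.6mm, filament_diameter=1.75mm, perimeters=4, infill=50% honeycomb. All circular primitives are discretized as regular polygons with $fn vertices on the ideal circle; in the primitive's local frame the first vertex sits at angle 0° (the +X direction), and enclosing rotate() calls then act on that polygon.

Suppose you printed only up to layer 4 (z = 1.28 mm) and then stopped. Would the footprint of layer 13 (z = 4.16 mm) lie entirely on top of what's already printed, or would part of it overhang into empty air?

Compare the two slices. At z = 1.28: the cone: at t=0.183 of its height the radius interpolates to r₁+(r₂−r₁)t = 11.269, giving a regular 8-gon of that circumradius (area = (8/2)·11.269²·sin(360°/8) = 359.16 mm²); the cube at (-2, 6.5) (footprint 26×28.5) is included at this height (area 741.00 mm²); the r=7.5 cylinder at (15.5, 12) gives a regular 8-gon of circumradius 7.5 (constant along its height) (area = (8/2)·7.500²·sin(360°/8) = 159.10 mm²); the cube at (12, 13.5) (footprint 22×6) is included at this height (area 132.00 mm²); Subtracting the remaining from the first: starting from the cone (359.16 mm²), the 26×28.5 cube at (-2, 6.5) partially overlaps it — only the 34.00 mm² overlap (of its 741.00 mm²) is removed, clipping the outline; the r=7.5 cylinder at (15.5, 12) misses the remaining region (no effect); the 22×6 cube at (12, 13.5) misses the remaining region (no effect) — area = 325.15 mm²; (rotated 5° about Z; rotation is an isometry so areas/perimeters/island counts are preserved). At z = 4.16: the cone contributes a regular 8-gon of circumradius 9.623 (interpolated between r1=12 and r2=8 at t=0.594) (area = (8/2)·9.623²·sin(360°/8) = 261.91 mm²); the cube at (-2, 6.5) (footprint 26×28.5) is included at this height (area 741.00 mm²); the r=7.5 cylinder at (15.5, 12) contributes a regular 8-gon of circumradius 7.5 (area = (8/2)·7.500²·sin(360°/8) = 159.10 mm²); the cube at (12, 13.5) is present — its section is the full 22×6 rectangle (area 132.00 mm²); Subtracting the remaining from the first: starting from the cone (261.91 mm²), the 26×28.5 cube at (-2, 6.5) partially overlaps it — only the 17.10 mm² overlap (of its 741.00 mm²) is removed, clipping the outline; the r=7.5 cylinder at (15.5, 12) misses the remaining region (no effect); the 22×6 cube at (12, 13.5) misses the remaining region (no effect) — area = 244.81 mm²; (whole slice rotated 5° about Z — lengths, areas and connectivity unchanged). Checking containment: the cross-section at z = 4.16 is a subset of the cross-section at z = 1.28.

entirely on top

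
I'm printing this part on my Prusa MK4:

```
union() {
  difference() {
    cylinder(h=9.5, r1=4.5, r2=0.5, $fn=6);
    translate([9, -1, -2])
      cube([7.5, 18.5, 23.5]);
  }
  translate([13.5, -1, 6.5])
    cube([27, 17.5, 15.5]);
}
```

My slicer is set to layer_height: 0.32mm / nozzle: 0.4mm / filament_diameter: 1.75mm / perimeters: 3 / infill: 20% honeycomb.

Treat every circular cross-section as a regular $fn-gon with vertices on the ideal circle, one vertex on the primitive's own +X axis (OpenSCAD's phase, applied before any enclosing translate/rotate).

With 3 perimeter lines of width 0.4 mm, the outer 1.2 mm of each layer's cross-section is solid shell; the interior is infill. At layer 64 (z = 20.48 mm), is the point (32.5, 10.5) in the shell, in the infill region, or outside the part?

infill

At z = 20.48 mm: the cone is not intersected at this z (z outside [0, 9.5]); the 7.5×18.5 cube at (9, -1) contributes its full rectangle; After the difference (first − rest): the first operand is absent here, so nothing remains; the cube at (13.5, -1) (footprint 27×17.5) is included at this height; Combining (union): only the 27×17.5 cube at (13.5, -1) is present, so the union is just that shape — 1 connected region. Overall, the cross-section is a single solid region. The nearest boundary edge runs (40.50, 16.50)→(13.50, 16.50); distance from the point to it = 6.00 mm. The point is inside the cross-section and 6.00 mm from the nearest boundary — more than the 1.2 mm shell width (3 × 0.4), so it's in the infill interior.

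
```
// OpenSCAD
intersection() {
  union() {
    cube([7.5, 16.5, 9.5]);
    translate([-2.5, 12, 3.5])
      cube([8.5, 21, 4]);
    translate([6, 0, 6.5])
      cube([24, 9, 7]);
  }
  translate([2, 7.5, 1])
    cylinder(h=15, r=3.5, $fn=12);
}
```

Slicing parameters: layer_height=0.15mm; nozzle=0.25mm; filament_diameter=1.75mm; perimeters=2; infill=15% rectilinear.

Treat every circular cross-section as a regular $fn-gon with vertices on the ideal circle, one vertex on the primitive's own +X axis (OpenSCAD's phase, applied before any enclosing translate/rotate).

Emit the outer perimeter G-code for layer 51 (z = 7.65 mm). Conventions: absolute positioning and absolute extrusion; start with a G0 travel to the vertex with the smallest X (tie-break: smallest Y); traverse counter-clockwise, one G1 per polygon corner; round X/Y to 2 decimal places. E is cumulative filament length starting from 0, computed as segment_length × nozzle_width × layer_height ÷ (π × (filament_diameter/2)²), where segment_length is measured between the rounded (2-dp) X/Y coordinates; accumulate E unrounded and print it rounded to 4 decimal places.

G0 X0.00 Y4.72 Z7.65
G1 X0.25 Y4.47 E0.0055
G1 X2.00 Y4.00 E0.0338
G1 X3.75 Y4.47 E0.0620
G1 X5.03 Y5.75 E0.0902
G1 X5.50 Y7.50 E0.1185
G1 X5.03 Y9.25 E0.1467
G1 X3.75 Y10.53 E0.1750
G1 X2.00 Y11.00 E0.2032
G1 X0.25 Y10.53 E0.2315
G1 X0.00 Y10.28 E0.2370
G1 X0.00 Y4.72 E0.3237

At z = 7.65 mm: the cube (footprint 7.5×16.5) is included at this height; the cube at (-2.5, 12) is absent (z outside [3.5, 7.5]); the cube at (6, 0) is present — its section is the full 24×9 rectangle; Merging all regions: the regions partially overlap (shared area 13.50 mm²), so overlapping operands fuse into one piece — 1 connected region; the r=3.5 cylinder at (2, 7.5) contributes a regular 12-gon of circumradius 3.5; After intersecting: the r=3.5 cylinder at (2, 7.5) partially overlaps the result so far; clipping to the common part keeps 31.26 mm² — 1 connected region. The outline is a single polygon with 11 vertices. Extrusion per mm of travel: 0.25 × 0.15 / (π × 0.875²) = 0.015591. Accumulating E over each segment gives final E = 0.3237.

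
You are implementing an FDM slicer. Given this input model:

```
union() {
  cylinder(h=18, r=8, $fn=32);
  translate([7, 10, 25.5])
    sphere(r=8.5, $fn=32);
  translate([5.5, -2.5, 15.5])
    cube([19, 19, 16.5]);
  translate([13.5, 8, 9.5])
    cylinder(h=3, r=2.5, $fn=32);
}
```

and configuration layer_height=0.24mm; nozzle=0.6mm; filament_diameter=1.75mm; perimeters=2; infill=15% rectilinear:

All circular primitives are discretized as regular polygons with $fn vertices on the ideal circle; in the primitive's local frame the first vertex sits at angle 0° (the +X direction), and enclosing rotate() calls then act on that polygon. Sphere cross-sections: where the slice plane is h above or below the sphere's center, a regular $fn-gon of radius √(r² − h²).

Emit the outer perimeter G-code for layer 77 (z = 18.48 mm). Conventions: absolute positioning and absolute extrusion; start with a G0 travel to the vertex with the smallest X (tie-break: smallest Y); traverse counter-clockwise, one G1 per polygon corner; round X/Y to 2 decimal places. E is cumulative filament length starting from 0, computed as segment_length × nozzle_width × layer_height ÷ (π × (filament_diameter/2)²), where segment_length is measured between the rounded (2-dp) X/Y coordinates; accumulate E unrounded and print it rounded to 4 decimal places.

At z = 18.48 mm: the cylinder is absent (z outside [0, 18]); the r=8.5 sphere at (7, 10) contributes a regular 32-gon of circumradius √(8.5²−7.02²) = 4.793; the cube at (5.5, -2.5) (footprint 19×19) is included at this height; the cylinder at (13.5, 8) does not reach this height (z outside [9.5, 12.5]); Combining (union): the regions partially overlap (shared area 49.94 mm²), so overlapping operands fuse into one piece — 1 connected region. The outline is a single polygon with 19 vertices. Extrusion per mm of travel: 0.6 × 0.24 / (π × 0.875²) = 0.059868. Accumulating E over each segment gives final E = 4.7242.

G0 X2.21 Y10.00 Z18.48
G1 X2.30 Y9.06 E0.0565
G1 X2.57 Y8.17 E0.1122
G1 X3.02 Y7.34 E0.1687
G1 X3.61 Y6.61 E0.2249
G1 X4.34 Y6.02 E0.2811
G1 X5.17 Y5.57 E0.3376
G1 X5.50 Y5.47 E0.3583
G1 X5.50 Y-2.50 E0.8354
G1 X24.50 Y-2.50 E1.9729
G1 X24.50 Y16.50 E3.1104
G1 X5.50 Y16.50 E4.2479
G1 X5.50 Y14.53 E4.3659
G1 X5.17 Y14.43 E4.3865
G1 X4.34 Y13.98 E4.4430
G1 X3.61 Y13.39 E4.4992
G1 X3.02 Y12.66 E4.5554
G1 X2.57 Y11.83 E4.6120
G1 X2.30 Y10.94 E4.6676
G1 X2.21 Y10.00 E4.7242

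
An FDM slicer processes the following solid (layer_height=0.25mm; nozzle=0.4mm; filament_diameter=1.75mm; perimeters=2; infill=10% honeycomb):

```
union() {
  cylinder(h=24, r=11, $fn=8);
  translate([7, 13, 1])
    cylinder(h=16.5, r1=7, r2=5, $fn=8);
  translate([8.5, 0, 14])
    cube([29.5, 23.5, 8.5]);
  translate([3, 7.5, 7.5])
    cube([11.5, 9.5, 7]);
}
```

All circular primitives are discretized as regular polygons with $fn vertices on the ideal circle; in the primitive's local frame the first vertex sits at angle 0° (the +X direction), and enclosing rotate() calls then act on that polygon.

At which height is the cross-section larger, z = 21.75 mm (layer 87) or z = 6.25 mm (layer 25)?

layer 87 (z = 21.75 mm)

Layer 87 (z = 21.75): the r=11 cylinder contributes a regular 8-gon of circumradius 11 (area = (8/2)·11.000²·sin(360°/8) = 342.24 mm²); the cone at (7, 13) does not reach this height (z outside [1, 17.5]); the cube at (8.5, 0) (footprint 29.5×23.5) is included at this height (area 693.25 mm²); the cube at (3, 7.5) is absent (z outside [7.5, 14.5]); Merging all regions: the regions partially overlap — summed areas 1035.49 mm² minus the doubly-counted overlap 7.54 mm² gives 1027.95 mm² — area = 1027.95 mm². So its area = 1027.95 mm². Layer 25 (z = 6.25): the cylinder: section is a regular 8-gon, circumradius r=11 (area = (8/2)·11.000²·sin(360°/8) = 342.24 mm²); the cone at (7, 13): at t=0.318 of its height the radius interpolates to r₁+(r₂−r₁)t = 6.364, giving a regular 8-gon of that circumradius (area = (8/2)·6.364²·sin(360°/8) = 114.54 mm²); the cube at (8.5, 0) does not reach this height (z outside [14, 22.5]); the cube at (3, 7.5) is absent (z outside [7.5, 14.5]); Combining (union): the regions partially overlap — summed areas 456.78 mm² minus the doubly-counted overlap 8.13 mm² gives 448.65 mm² — area = 448.65 mm². So its area = 448.65 mm². Layer 87 is larger (1027.95 vs 448.65 mm²).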